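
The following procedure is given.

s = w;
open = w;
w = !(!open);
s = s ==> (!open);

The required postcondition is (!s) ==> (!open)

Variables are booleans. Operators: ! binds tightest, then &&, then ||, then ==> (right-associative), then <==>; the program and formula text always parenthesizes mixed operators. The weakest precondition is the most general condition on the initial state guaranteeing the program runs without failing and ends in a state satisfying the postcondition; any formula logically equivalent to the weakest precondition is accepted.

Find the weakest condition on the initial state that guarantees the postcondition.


Working backward. After the program, (!s) ==> (!open) must hold.
Before s := s ==> (!open): (!(s ==> (!open))) ==> (!open)
Before w := !(!open): (!(s ==> (!open))) ==> (!open)
Before open := w: (!(s ==> (!w))) ==> (!w)
Before s := w: (!(w ==> (!w))) ==> (!w)
Answer: WP = (!(w ==> (!w))) ==> (!w)


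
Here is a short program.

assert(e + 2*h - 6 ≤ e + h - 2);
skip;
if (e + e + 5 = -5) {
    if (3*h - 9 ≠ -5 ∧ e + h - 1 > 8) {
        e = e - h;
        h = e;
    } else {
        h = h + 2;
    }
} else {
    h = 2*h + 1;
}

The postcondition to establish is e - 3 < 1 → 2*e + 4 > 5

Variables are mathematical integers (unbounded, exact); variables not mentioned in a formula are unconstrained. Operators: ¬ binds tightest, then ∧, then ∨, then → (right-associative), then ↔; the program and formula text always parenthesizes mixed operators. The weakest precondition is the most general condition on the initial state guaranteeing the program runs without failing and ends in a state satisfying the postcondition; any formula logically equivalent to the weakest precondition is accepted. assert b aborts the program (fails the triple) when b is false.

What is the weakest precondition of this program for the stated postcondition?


Working backward. After the program, the postcondition e - 3 < 1 → 2*e + 4 > 5 must hold; in canonical form it is e < 4 → 2*e > 1.
Then branch requires ((3*h ≠ 4 ∧ e + h > 9) → (e < h + 4 → 2*e > 2*h + 1)) ∧ ((¬(3*h ≠ 4 ∧ e + h > 9)) → (e < 4 → 2*e > 1)); else branch requires e < 4 → 2*e > 1.
Before the if: (2*e = -10 → (((3*h ≠ 4 ∧ e + h > 9) → (e < h + 4 → 2*e > 2*h + 1)) ∧ ((¬(3*h ≠ 4 ∧ e + h > 9)) → (e < 4 → 2*e > 1)))) ∧ ((¬(2*e = -10)) → (e < 4 → 2*e > 1))
Before skip: (2*e = -10 → (((3*h ≠ 4 ∧ e + h > 9) → (e < h + 4 → 2*e > 2*h + 1)) ∧ ((¬(3*h ≠ 4 ∧ e + h > 9)) → (e < 4 → 2*e > 1)))) ∧ ((¬(2*e = -10)) → (e < 4 → 2*e > 1))
Before assert e + 2*h - 6 ≤ e + h - 2: h ≤ 4 ∧ (2*e = -10 → (((3*h ≠ 4 ∧ e + h > 9) → (e < h + 4 → 2*e > 2*h + 1)) ∧ ((¬(3*h ≠ 4 ∧ e + h > 9)) → (e < 4 → 2*e > 1)))) ∧ ((¬(2*e = -10)) → (e < 4 → 2*e > 1))
Answer: WP = h ≤ 4 ∧ (2*e = -10 → (((3*h ≠ 4 ∧ e + h > 9) → (e < h + 4 → 2*e > 2*h + 1)) ∧ ((¬(3*h ≠ 4 ∧ e + h > 9)) → (e < 4 → 2*e > 1)))) ∧ ((¬(2*e = -10)) → (e < 4 → 2*e > 1))


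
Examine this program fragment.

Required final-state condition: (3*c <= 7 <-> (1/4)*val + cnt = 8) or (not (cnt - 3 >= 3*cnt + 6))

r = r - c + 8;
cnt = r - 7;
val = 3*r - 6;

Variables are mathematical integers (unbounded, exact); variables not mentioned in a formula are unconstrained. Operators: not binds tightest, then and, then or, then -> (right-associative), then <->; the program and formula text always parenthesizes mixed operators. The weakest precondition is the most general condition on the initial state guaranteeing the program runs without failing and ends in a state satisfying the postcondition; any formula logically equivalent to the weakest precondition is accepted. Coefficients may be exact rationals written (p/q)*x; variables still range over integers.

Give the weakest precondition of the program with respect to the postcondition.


Working backward. After the program, the postcondition (3*c <= 7 <-> (1/4)*val + cnt = 8) or (not (cnt - 3 >= 3*cnt + 6)) must hold; in canonical form it is (3*c <= 7 <-> cnt + (1/4)*val = 8) or (not (2*cnt <= -9)).
Before val := 3*r - 6: (3*c <= 7 <-> cnt + (3/4)*r = 19/2) or (not (2*cnt <= -9))
Before cnt := r - 7: (3*c <= 7 <-> (7/4)*r = 33/2) or (not (2*r <= 5))
Before r := r - c + 8: (3*c <= 7 <-> (7/4)*r = (7/4)*c + 5/2) or (not (2*r <= 2*c - 11))
Answer: WP = (3*c <= 7 <-> (7/4)*r = (7/4)*c + 5/2) or (not (2*r <= 2*c - 11))


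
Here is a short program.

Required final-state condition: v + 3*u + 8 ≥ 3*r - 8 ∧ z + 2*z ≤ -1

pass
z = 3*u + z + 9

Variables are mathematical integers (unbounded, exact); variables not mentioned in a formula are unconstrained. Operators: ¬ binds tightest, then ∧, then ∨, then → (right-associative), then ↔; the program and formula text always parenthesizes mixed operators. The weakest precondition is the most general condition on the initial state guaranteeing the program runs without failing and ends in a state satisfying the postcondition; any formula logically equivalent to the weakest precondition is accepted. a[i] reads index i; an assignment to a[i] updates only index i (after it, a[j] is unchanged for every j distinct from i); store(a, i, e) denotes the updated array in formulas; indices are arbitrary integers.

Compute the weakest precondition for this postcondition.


Working backward. After the program, the postcondition v + 3*u + 8 ≥ 3*r - 8 ∧ z + 2*z ≤ -1 must hold; in canonical form it is 3*u + v ≥ 3*r - 16 ∧ 3*z ≤ -1.
Before z := 3*u + z + 9: 3*u + v ≥ 3*r - 16 ∧ 9*u + 3*z ≤ -28
Before skip: 3*u + v ≥ 3*r - 16 ∧ 9*u + 3*z ≤ -28
Answer: WP = 3*u + v ≥ 3*r - 16 ∧ 9*u + 3*z ≤ -28


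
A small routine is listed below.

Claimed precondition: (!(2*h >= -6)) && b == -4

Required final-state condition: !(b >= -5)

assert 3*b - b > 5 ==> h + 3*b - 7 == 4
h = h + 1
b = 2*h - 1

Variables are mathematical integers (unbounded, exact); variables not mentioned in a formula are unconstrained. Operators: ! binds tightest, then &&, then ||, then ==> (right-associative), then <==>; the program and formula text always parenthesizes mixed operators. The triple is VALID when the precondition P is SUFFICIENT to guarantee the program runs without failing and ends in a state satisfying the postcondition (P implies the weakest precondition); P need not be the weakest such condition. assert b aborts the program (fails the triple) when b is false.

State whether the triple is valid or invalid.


Working backward. After the program, !(b >= -5) must hold.
Before b := 2*h - 1: !(2*h >= -4)
Before h := h + 1: !(2*h >= -6)
Before assert 3*b - b > 5 ==> h + 3*b - 7 == 4: (2*b > 5 ==> 3*b + h == 11) && (!(2*h >= -6))
The weakest precondition is (2*b > 5 ==> 3*b + h == 11) && (!(2*h >= -6)).
Check whether (!(2*h >= -6)) && b == -4 implies it.
Every state satisfying the precondition satisfies the weakest precondition: the implication holds.
Answer: valid


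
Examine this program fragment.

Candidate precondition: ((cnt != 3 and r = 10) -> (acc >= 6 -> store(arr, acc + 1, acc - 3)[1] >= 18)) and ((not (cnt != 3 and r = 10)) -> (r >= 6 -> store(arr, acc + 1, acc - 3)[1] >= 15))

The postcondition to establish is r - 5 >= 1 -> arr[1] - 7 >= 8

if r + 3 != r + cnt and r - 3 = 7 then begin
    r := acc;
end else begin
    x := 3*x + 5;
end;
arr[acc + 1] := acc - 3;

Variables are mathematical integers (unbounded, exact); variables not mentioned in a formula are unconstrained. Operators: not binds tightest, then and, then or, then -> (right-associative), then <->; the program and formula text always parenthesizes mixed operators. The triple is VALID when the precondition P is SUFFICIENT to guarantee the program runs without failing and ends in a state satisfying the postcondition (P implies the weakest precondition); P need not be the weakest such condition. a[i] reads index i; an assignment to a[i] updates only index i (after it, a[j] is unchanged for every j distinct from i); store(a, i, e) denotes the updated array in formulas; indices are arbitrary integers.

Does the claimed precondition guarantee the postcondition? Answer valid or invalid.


Working backward. After the program, the postcondition r - 5 >= 1 -> arr[1] - 7 >= 8 must hold; in canonical form it is r >= 6 -> arr[1] >= 15.
Before arr[acc + 1] := acc - 3: r >= 6 -> store(arr, acc + 1, acc - 3)[1] >= 15
Then branch requires acc >= 6 -> store(arr, acc + 1, acc - 3)[1] >= 15; else branch requires r >= 6 -> store(arr, acc + 1, acc - 3)[1] >= 15.
Before the if: ((cnt != 3 and r = 10) -> (acc >= 6 -> store(arr, acc + 1, acc - 3)[1] >= 15)) and ((not (cnt != 3 and r = 10)) -> (r >= 6 -> store(arr, acc + 1, acc - 3)[1] >= 15))
The weakest precondition is ((cnt != 3 and r = 10) -> (acc >= 6 -> store(arr, acc + 1, acc - 3)[1] >= 15)) and ((not (cnt != 3 and r = 10)) -> (r >= 6 -> store(arr, acc + 1, acc - 3)[1] >= 15)).
Check whether ((cnt != 3 and r = 10) -> (acc >= 6 -> store(arr, acc + 1, acc - 3)[1] >= 18)) and ((not (cnt != 3 and r = 10)) -> (r >= 6 -> store(arr, acc + 1, acc - 3)[1] >= 15)) implies it.
Every state satisfying the precondition satisfies the weakest precondition: the implication holds.
Answer: valid


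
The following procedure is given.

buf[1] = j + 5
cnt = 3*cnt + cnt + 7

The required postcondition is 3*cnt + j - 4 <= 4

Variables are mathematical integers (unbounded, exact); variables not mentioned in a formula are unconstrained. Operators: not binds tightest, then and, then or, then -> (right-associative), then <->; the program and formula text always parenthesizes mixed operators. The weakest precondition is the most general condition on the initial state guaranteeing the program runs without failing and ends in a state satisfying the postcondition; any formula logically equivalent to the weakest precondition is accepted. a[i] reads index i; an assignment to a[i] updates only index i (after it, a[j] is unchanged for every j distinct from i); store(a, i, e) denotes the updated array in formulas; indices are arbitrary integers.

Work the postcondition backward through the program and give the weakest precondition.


Working backward. After the program, the postcondition 3*cnt + j - 4 <= 4 must hold; in canonical form it is 3*cnt + j <= 8.
Before cnt := 3*cnt + cnt + 7: 12*cnt + j <= -13
Before buf[1] := j + 5: 12*cnt + j <= -13
Answer: WP = 12*cnt + j <= -13


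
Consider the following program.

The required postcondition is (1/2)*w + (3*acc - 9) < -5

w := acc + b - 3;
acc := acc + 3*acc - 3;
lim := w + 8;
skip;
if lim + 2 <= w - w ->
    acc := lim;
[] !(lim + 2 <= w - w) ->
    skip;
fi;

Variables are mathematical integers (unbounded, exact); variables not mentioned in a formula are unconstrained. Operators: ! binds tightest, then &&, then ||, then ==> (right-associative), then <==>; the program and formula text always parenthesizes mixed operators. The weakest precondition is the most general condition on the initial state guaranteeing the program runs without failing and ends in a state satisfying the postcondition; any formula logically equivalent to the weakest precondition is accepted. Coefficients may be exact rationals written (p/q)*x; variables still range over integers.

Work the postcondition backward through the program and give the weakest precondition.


Working backward. After the program, the postcondition (1/2)*w + (3*acc - 9) < -5 must hold; in canonical form it is 3*acc + (1/2)*w < 4.
Then branch requires 3*lim + (1/2)*w < 4; else branch requires 3*acc + (1/2)*w < 4.
Before the if: (lim <= -2 ==> 3*lim + (1/2)*w < 4) && ((!(lim <= -2)) ==> 3*acc + (1/2)*w < 4)
Before skip: (lim <= -2 ==> 3*lim + (1/2)*w < 4) && ((!(lim <= -2)) ==> 3*acc + (1/2)*w < 4)
Before lim := w + 8: (w <= -10 ==> (7/2)*w < -20) && ((!(w <= -10)) ==> 3*acc + (1/2)*w < 4)
Before acc := acc + 3*acc - 3: (w <= -10 ==> (7/2)*w < -20) && ((!(w <= -10)) ==> 12*acc + (1/2)*w < 13)
Before w := acc + b - 3: (acc + b <= -7 ==> (7/2)*acc + (7/2)*b < -19/2) && ((!(acc + b <= -7)) ==> (25/2)*acc + (1/2)*b < 29/2)
Answer: WP = (acc + b <= -7 ==> (7/2)*acc + (7/2)*b < -19/2) && ((!(acc + b <= -7)) ==> (25/2)*acc + (1/2)*b < 29/2)


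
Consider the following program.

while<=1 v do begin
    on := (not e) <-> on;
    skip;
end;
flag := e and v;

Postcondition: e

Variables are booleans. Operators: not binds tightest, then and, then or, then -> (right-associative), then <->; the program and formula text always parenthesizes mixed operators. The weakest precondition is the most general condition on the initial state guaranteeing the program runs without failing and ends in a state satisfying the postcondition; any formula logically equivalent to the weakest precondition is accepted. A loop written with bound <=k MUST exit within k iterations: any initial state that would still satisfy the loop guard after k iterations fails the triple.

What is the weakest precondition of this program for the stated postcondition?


Working backward. After the program, e must hold.
Before flag := e and v: e
Before the loop (bound <=1), unroll the exhaustion recursion (WP_0 = exit-now case; WP_j = one more guarded iteration, up to j = 1):
  WP_0: (not v) and e
  WP_1: (v -> ((not v) and e)) and ((not v) -> e)
So before the loop: (v -> ((not v) and e)) and ((not v) -> e)
Answer: WP = (v -> ((not v) and e)) and ((not v) -> e)


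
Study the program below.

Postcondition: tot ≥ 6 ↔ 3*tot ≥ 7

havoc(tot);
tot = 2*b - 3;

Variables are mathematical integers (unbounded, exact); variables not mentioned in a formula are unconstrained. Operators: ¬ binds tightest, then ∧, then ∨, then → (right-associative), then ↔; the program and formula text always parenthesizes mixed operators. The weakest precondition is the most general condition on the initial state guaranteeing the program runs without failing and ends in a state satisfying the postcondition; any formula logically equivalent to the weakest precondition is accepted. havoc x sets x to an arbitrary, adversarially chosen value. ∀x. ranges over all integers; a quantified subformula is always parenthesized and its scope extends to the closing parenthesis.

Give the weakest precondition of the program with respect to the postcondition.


Working backward. After the program, tot ≥ 6 ↔ 3*tot ≥ 7 must hold.
Before tot := 2*b - 3: 2*b ≥ 9 ↔ 6*b ≥ 16
Before havoc tot: 2*b ≥ 9 ↔ 6*b ≥ 16
Answer: WP = 2*b ≥ 9 ↔ 6*b ≥ 16


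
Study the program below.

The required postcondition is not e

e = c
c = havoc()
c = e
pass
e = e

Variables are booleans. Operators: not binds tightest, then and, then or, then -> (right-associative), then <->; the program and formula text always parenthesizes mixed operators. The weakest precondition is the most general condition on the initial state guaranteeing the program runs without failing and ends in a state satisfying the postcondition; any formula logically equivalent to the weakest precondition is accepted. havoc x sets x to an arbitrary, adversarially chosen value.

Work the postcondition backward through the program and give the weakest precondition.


Working backward. After the program, not e must hold.
Before e := e: not e
Before skip: not e
Before c := e: not e
Before havoc c: not e
Before e := c: not c
Answer: WP = not c


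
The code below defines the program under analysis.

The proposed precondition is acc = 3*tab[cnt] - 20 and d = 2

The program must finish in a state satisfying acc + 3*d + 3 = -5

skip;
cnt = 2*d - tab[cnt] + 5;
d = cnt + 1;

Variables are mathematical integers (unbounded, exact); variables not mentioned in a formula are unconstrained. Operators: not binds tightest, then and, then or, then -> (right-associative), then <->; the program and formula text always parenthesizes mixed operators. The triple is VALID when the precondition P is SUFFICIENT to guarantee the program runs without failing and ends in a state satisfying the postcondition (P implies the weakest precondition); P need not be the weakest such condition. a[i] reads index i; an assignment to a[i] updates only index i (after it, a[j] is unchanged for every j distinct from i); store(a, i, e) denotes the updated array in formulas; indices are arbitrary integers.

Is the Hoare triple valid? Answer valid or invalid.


Working backward. After the program, the postcondition acc + 3*d + 3 = -5 must hold; in canonical form it is acc + 3*d = -8.
Before d := cnt + 1: acc + 3*cnt = -11
Before cnt := 2*d - tab[cnt] + 5: acc + 6*d = 3*tab[cnt] - 26
Before skip: acc + 6*d = 3*tab[cnt] - 26
The weakest precondition is acc + 6*d = 3*tab[cnt] - 26.
Check whether acc = 3*tab[cnt] - 20 and d = 2 implies it.
Countermodel: at the initial state acc = -20, cnt = 0, d = 2, tab = {[0] = 0, elsewhere 0}, the precondition holds but the weakest precondition fails.
Answer: invalid


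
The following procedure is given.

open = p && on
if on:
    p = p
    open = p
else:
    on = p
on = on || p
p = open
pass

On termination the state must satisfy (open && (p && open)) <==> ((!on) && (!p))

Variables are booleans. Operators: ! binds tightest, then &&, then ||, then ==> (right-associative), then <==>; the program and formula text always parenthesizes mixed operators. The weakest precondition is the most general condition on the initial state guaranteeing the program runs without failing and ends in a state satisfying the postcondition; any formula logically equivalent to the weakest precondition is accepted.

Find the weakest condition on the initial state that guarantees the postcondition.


Working backward. After the program, the postcondition (open && (p && open)) <==> ((!on) && (!p)) must hold; in canonical form it is (open && p) <==> ((!on) && (!p)).
Before skip: (open && p) <==> ((!on) && (!p))
Before p := open: open <==> ((!on) && (!open))
Before on := on || p: open <==> ((!(on || p)) && (!open))
Then branch requires p <==> ((!(on || p)) && (!p)); else branch requires open <==> ((!p) && (!open)).
Before the if: (on ==> (p <==> ((!(on || p)) && (!p)))) && ((!on) ==> (open <==> ((!p) && (!open))))
Before open := p && on: (on ==> (p <==> ((!(on || p)) && (!p)))) && ((!on) ==> ((p && on) <==> ((!p) && (!(p && on)))))
Answer: WP = (on ==> (p <==> ((!(on || p)) && (!p)))) && ((!on) ==> ((p && on) <==> ((!p) && (!(p && on)))))


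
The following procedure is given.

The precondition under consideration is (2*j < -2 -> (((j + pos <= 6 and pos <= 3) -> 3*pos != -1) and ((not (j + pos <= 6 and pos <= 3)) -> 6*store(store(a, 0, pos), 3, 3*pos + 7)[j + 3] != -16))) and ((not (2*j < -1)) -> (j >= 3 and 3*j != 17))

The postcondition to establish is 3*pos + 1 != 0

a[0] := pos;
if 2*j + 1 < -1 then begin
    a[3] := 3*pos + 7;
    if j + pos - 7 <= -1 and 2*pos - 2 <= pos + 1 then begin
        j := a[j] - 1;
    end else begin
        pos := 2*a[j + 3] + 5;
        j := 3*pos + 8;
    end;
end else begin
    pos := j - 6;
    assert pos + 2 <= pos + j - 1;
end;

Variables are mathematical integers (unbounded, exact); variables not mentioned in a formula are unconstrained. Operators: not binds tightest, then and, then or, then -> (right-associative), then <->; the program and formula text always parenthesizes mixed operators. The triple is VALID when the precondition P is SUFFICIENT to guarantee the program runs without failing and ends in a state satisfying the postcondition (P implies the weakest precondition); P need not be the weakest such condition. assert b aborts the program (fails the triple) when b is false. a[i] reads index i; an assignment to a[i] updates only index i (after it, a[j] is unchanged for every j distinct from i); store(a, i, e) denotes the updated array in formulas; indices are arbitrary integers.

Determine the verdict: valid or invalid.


Working backward. After the program, the postcondition 3*pos + 1 != 0 must hold; in canonical form it is 3*pos != -1.
Then branch requires ((j + pos <= 6 and pos <= 3) -> 3*pos != -1) and ((not (j + pos <= 6 and pos <= 3)) -> 6*store(a, 3, 3*pos + 7)[j + 3] != -16); else branch requires j >= 3 and 3*j != 17.
Before the if: (2*j < -2 -> (((j + pos <= 6 and pos <= 3) -> 3*pos != -1) and ((not (j + pos <= 6 and pos <= 3)) -> 6*store(a, 3, 3*pos + 7)[j + 3] != -16))) and ((not (2*j < -2)) -> (j >= 3 and 3*j != 17))
Before a[0] := pos: (2*j < -2 -> (((j + pos <= 6 and pos <= 3) -> 3*pos != -1) and ((not (j + pos <= 6 and pos <= 3)) -> 6*store(store(a, 0, pos), 3, 3*pos + 7)[j + 3] != -16))) and ((not (2*j < -2)) -> (j >= 3 and 3*j != 17))
The weakest precondition is (2*j < -2 -> (((j + pos <= 6 and pos <= 3) -> 3*pos != -1) and ((not (j + pos <= 6 and pos <= 3)) -> 6*store(store(a, 0, pos), 3, 3*pos + 7)[j + 3] != -16))) and ((not (2*j < -2)) -> (j >= 3 and 3*j != 17)).
Check whether (2*j < -2 -> (((j + pos <= 6 and pos <= 3) -> 3*pos != -1) and ((not (j + pos <= 6 and pos <= 3)) -> 6*store(store(a, 0, pos), 3, 3*pos + 7)[j + 3] != -16))) and ((not (2*j < -1)) -> (j >= 3 and 3*j != 17)) implies it.
Countermodel: at the initial state a = {[0] = 0, [2] = 0, [3] = 0, elsewhere 0}, j = -1, pos = 0, the precondition holds but the weakest precondition fails.
Answer: invalid


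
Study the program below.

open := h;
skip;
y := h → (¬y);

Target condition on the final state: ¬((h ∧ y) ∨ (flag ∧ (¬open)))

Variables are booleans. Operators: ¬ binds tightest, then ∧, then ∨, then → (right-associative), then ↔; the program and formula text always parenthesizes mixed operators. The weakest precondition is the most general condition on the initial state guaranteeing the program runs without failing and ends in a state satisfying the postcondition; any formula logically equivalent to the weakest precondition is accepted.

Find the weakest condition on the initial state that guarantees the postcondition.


Working backward. After the program, ¬((h ∧ y) ∨ (flag ∧ (¬open))) must hold.
Before y := h → (¬y): ¬((h ∧ (h → (¬y))) ∨ (flag ∧ (¬open)))
Before skip: ¬((h ∧ (h → (¬y))) ∨ (flag ∧ (¬open)))
Before open := h: ¬((h ∧ (h → (¬y))) ∨ (flag ∧ (¬h)))
Answer: WP = ¬((h ∧ (h → (¬y))) ∨ (flag ∧ (¬h)))


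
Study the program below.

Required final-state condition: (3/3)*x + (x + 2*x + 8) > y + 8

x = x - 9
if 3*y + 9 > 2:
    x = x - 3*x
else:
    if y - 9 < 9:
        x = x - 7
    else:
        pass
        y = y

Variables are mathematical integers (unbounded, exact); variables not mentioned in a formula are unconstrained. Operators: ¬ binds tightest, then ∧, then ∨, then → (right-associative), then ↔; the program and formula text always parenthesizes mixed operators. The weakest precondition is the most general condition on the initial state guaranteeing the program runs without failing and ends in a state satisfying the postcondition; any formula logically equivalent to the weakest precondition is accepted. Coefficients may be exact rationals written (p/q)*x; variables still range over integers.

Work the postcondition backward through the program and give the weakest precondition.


Working backward. After the program, the postcondition (3/3)*x + (x + 2*x + 8) > y + 8 must hold; in canonical form it is 4*x > y.
Then branch requires 8*x + y < 0; else branch requires (y < 18 → 4*x > y + 28) ∧ ((¬(y < 18)) → 4*x > y).
Before the if: (3*y > -7 → 8*x + y < 0) ∧ ((¬(3*y > -7)) → ((y < 18 → 4*x > y + 28) ∧ ((¬(y < 18)) → 4*x > y)))
Before x := x - 9: (3*y > -7 → 8*x + y < 72) ∧ ((¬(3*y > -7)) → ((y < 18 → 4*x > y + 64) ∧ ((¬(y < 18)) → 4*x > y + 36)))
Answer: WP = (3*y > -7 → 8*x + y < 72) ∧ ((¬(3*y > -7)) → ((y < 18 → 4*x > y + 64) ∧ ((¬(y < 18)) → 4*x > y + 36)))


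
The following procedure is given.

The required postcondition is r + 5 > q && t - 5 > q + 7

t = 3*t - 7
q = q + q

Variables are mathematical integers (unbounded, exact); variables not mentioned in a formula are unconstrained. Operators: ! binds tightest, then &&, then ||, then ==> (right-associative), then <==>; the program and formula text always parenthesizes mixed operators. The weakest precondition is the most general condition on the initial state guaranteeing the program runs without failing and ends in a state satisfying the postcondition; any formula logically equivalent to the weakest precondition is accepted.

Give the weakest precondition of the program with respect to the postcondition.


Working backward. After the program, the postcondition r + 5 > q && t - 5 > q + 7 must hold; in canonical form it is r > q - 5 && t > q + 12.
Before q := q + q: r > 2*q - 5 && t > 2*q + 12
Before t := 3*t - 7: r > 2*q - 5 && 3*t > 2*q + 19
Answer: WP = r > 2*q - 5 && 3*t > 2*q + 19


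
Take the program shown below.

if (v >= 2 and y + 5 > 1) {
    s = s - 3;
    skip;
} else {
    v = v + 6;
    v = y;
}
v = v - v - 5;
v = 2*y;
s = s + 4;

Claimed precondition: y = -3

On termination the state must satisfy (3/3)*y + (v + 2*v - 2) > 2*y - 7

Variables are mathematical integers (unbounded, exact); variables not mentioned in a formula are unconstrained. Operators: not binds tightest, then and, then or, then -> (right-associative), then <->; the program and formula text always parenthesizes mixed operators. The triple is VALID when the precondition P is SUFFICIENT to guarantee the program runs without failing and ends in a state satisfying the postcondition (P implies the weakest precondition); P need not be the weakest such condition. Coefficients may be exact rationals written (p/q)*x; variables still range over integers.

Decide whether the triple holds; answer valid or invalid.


Working backward. After the program, the postcondition (3/3)*y + (v + 2*v - 2) > 2*y - 7 must hold; in canonical form it is 3*v > y - 5.
Before s := s + 4: 3*v > y - 5
Before v := 2*y: 5*y > -5
Before v := v - v - 5: 5*y > -5
Then branch requires 5*y > -5; else branch requires 5*y > -5.
Before the if: ((v >= 2 and y > -4) -> 5*y > -5) and ((not (v >= 2 and y > -4)) -> 5*y > -5)
The weakest precondition is ((v >= 2 and y > -4) -> 5*y > -5) and ((not (v >= 2 and y > -4)) -> 5*y > -5).
Check whether y = -3 implies it.
Countermodel: at the initial state v = 0, y = -3, the precondition holds but the weakest precondition fails.
Answer: invalid


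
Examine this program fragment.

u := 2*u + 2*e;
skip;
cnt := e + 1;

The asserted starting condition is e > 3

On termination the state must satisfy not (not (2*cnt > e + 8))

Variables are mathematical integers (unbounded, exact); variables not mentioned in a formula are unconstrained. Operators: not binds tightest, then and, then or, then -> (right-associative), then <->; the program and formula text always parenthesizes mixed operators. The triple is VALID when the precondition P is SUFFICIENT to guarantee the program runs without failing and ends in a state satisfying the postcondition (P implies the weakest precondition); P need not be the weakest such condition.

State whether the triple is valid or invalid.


Working backward. After the program, the postcondition not (not (2*cnt > e + 8)) must hold; in canonical form it is 2*cnt > e + 8.
Before cnt := e + 1: e > 6
Before skip: e > 6
Before u := 2*u + 2*e: e > 6
The weakest precondition is e > 6.
Check whether e > 3 implies it.
Countermodel: at the initial state e = 4, the precondition holds but the weakest precondition fails.
Answer: invalid


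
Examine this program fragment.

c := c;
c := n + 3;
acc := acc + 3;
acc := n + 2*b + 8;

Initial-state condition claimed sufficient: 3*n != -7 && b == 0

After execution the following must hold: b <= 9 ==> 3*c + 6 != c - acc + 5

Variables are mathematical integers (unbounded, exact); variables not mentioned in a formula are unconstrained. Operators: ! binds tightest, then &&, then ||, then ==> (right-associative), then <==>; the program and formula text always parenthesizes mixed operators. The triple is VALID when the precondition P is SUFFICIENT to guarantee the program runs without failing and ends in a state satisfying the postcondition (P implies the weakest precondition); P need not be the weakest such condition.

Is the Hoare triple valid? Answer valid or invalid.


Working backward. After the program, the postcondition b <= 9 ==> 3*c + 6 != c - acc + 5 must hold; in canonical form it is b <= 9 ==> acc + 2*c != -1.
Before acc := n + 2*b + 8: b <= 9 ==> 2*b + 2*c + n != -9
Before acc := acc + 3: b <= 9 ==> 2*b + 2*c + n != -9
Before c := n + 3: b <= 9 ==> 2*b + 3*n != -15
Before c := c: b <= 9 ==> 2*b + 3*n != -15
The weakest precondition is b <= 9 ==> 2*b + 3*n != -15.
Check whether 3*n != -7 && b == 0 implies it.
Countermodel: at the initial state b = 0, n = -5, the precondition holds but the weakest precondition fails.
Answer: invalid


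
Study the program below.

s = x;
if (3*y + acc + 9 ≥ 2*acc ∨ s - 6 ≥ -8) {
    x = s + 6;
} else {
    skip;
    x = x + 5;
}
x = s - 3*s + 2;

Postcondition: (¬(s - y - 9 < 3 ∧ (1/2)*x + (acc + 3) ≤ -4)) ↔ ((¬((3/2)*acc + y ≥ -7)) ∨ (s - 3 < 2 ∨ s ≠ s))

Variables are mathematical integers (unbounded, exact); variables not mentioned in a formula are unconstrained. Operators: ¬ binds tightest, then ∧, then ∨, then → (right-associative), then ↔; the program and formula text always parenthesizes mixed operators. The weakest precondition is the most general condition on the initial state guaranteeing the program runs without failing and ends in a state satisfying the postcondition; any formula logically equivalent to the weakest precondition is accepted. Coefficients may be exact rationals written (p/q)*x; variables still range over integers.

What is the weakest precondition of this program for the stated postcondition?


Working backward. After the program, the postcondition (¬(s - y - 9 < 3 ∧ (1/2)*x + (acc + 3) ≤ -4)) ↔ ((¬((3/2)*acc + y ≥ -7)) ∨ (s - 3 < 2 ∨ s ≠ s)) must hold; in canonical form it is (¬(s < y + 12 ∧ acc + (1/2)*x ≤ -7)) ↔ ((¬((3/2)*acc + y ≥ -7)) ∨ s < 5).
Before x := s - 3*s + 2: (¬(s < y + 12 ∧ acc ≤ s - 8)) ↔ ((¬((3/2)*acc + y ≥ -7)) ∨ s < 5)
Then branch requires (¬(s < y + 12 ∧ acc ≤ s - 8)) ↔ ((¬((3/2)*acc + y ≥ -7)) ∨ s < 5); else branch requires (¬(s < y + 12 ∧ acc ≤ s - 8)) ↔ ((¬((3/2)*acc + y ≥ -7)) ∨ s < 5).
Before the if: ((3*y ≥ acc - 9 ∨ s ≥ -2) → ((¬(s < y + 12 ∧ acc ≤ s - 8)) ↔ ((¬((3/2)*acc + y ≥ -7)) ∨ s < 5))) ∧ ((¬(3*y ≥ acc - 9 ∨ s ≥ -2)) → ((¬(s < y + 12 ∧ acc ≤ s - 8)) ↔ ((¬((3/2)*acc + y ≥ -7)) ∨ s < 5)))
Before s := x: ((3*y ≥ acc - 9 ∨ x ≥ -2) → ((¬(x < y + 12 ∧ acc ≤ x - 8)) ↔ ((¬((3/2)*acc + y ≥ -7)) ∨ x < 5))) ∧ ((¬(3*y ≥ acc - 9 ∨ x ≥ -2)) → ((¬(x < y + 12 ∧ acc ≤ x - 8)) ↔ ((¬((3/2)*acc + y ≥ -7)) ∨ x < 5)))
Answer: WP = ((3*y ≥ acc - 9 ∨ x ≥ -2) → ((¬(x < y + 12 ∧ acc ≤ x - 8)) ↔ ((¬((3/2)*acc + y ≥ -7)) ∨ x < 5))) ∧ ((¬(3*y ≥ acc - 9 ∨ x ≥ -2)) → ((¬(x < y + 12 ∧ acc ≤ x - 8)) ↔ ((¬((3/2)*acc + y ≥ -7)) ∨ x < 5)))


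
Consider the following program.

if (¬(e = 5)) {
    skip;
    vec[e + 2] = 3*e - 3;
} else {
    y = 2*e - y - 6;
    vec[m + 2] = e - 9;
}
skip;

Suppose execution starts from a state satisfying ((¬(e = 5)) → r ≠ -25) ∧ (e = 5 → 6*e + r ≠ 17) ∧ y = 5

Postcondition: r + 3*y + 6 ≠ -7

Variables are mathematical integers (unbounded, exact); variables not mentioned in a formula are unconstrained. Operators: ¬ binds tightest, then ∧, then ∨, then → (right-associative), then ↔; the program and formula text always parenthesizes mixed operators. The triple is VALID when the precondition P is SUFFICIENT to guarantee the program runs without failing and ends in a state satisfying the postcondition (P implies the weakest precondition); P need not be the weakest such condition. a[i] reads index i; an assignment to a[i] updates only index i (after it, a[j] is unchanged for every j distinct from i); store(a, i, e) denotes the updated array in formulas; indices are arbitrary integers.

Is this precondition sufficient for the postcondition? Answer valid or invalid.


Working backward. After the program, the postcondition r + 3*y + 6 ≠ -7 must hold; in canonical form it is r + 3*y ≠ -13.
Before skip: r + 3*y ≠ -13
Then branch requires r + 3*y ≠ -13; else branch requires 6*e + r ≠ 3*y + 5.
Before the if: ((¬(e = 5)) → r + 3*y ≠ -13) ∧ (e = 5 → 6*e + r ≠ 3*y + 5)
The weakest precondition is ((¬(e = 5)) → r + 3*y ≠ -13) ∧ (e = 5 → 6*e + r ≠ 3*y + 5).
Check whether ((¬(e = 5)) → r ≠ -25) ∧ (e = 5 → 6*e + r ≠ 17) ∧ y = 5 implies it.
Countermodel: at the initial state e = 5, r = -10, y = 5, the precondition holds but the weakest precondition fails.
Answer: invalid


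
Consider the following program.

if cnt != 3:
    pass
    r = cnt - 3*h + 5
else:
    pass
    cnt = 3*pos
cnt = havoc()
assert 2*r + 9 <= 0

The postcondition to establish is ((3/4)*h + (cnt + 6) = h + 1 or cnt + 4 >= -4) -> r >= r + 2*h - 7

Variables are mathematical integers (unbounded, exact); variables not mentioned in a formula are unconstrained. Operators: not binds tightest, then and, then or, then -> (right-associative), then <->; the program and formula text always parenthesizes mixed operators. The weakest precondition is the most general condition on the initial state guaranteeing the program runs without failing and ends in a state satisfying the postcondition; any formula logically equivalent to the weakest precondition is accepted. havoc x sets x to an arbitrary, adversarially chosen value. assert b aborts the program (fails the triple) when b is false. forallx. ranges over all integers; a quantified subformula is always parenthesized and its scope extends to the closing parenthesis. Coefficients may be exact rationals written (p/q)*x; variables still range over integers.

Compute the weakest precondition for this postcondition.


Working backward. After the program, the postcondition ((3/4)*h + (cnt + 6) = h + 1 or cnt + 4 >= -4) -> r >= r + 2*h - 7 must hold; in canonical form it is (cnt = (1/4)*h - 5 or cnt >= -8) -> 2*h <= 7.
Before assert 2*r + 9 <= 0: 2*r <= -9 and ((cnt = (1/4)*h - 5 or cnt >= -8) -> 2*h <= 7)
Before havoc cnt: forall cnt_1. (2*r <= -9 and ((cnt_1 = (1/4)*h - 5 or cnt_1 >= -8) -> 2*h <= 7))
Then branch requires forall cnt_1. (2*cnt <= 6*h - 19 and ((cnt_1 = (1/4)*h - 5 or cnt_1 >= -8) -> 2*h <= 7)); else branch requires forall cnt_1. (2*r <= -9 and ((cnt_1 = (1/4)*h - 5 or cnt_1 >= -8) -> 2*h <= 7)).
Before the if: (cnt != 3 -> (forall cnt_1. (2*cnt <= 6*h - 19 and ((cnt_1 = (1/4)*h - 5 or cnt_1 >= -8) -> 2*h <= 7)))) and ((not (cnt != 3)) -> (forall cnt_1. (2*r <= -9 and ((cnt_1 = (1/4)*h - 5 or cnt_1 >= -8) -> 2*h <= 7))))
Answer: WP = (cnt != 3 -> (forall cnt_1. (2*cnt <= 6*h - 19 and ((cnt_1 = (1/4)*h - 5 or cnt_1 >= -8) -> 2*h <= 7)))) and ((not (cnt != 3)) -> (forall cnt_1. (2*r <= -9 and ((cnt_1 = (1/4)*h - 5 or cnt_1 >= -8) -> 2*h <= 7))))


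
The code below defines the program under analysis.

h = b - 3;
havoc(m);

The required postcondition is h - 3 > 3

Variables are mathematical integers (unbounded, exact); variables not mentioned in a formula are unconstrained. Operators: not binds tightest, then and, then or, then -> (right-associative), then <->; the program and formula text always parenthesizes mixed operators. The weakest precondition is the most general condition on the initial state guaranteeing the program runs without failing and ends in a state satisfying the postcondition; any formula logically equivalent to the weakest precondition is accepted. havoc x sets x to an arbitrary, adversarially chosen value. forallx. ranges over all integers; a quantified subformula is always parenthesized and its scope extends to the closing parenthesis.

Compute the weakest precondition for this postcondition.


Working backward. After the program, the postcondition h - 3 > 3 must hold; in canonical form it is h > 6.
Before havoc m: h > 6
Before h := b - 3: b > 9
Answer: WP = b > 9


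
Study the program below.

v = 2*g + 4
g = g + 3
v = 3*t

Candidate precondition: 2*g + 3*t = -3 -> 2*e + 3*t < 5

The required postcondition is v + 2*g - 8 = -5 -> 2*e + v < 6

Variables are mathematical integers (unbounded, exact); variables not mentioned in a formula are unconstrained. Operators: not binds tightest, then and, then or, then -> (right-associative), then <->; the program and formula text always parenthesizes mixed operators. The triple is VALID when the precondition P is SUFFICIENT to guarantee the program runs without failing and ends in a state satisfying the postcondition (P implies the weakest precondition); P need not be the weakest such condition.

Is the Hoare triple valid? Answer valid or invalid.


Working backward. After the program, the postcondition v + 2*g - 8 = -5 -> 2*e + v < 6 must hold; in canonical form it is 2*g + v = 3 -> 2*e + v < 6.
Before v := 3*t: 2*g + 3*t = 3 -> 2*e + 3*t < 6
Before g := g + 3: 2*g + 3*t = -3 -> 2*e + 3*t < 6
Before v := 2*g + 4: 2*g + 3*t = -3 -> 2*e + 3*t < 6
The weakest precondition is 2*g + 3*t = -3 -> 2*e + 3*t < 6.
Check whether 2*g + 3*t = -3 -> 2*e + 3*t < 5 implies it.
Every state satisfying the precondition satisfies the weakest precondition: the implication holds.
Answer: valid


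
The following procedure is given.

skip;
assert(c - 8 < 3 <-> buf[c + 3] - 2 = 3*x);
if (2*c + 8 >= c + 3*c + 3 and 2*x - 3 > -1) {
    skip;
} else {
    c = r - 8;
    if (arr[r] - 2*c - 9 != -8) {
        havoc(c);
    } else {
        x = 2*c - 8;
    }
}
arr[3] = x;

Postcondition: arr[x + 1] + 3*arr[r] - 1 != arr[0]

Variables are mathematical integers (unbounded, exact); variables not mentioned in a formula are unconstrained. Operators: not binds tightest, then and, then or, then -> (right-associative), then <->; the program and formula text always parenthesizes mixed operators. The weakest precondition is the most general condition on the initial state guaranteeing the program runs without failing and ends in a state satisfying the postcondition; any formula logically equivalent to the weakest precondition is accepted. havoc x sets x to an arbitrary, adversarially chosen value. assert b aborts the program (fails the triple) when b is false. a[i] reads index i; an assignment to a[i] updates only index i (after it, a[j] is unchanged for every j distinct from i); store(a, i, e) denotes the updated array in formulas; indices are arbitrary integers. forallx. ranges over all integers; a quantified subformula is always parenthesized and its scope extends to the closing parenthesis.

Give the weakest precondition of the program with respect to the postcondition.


Working backward. After the program, the postcondition arr[x + 1] + 3*arr[r] - 1 != arr[0] must hold; in canonical form it is arr[x + 1] + 3*arr[r] != arr[0] + 1.
Before arr[3] := x: store(arr, 3, x)[x + 1] + 3*store(arr, 3, x)[r] != arr[0] + 1
Then branch requires store(arr, 3, x)[x + 1] + 3*store(arr, 3, x)[r] != arr[0] + 1; else branch requires (arr[r] != 2*r - 15 -> store(arr, 3, x)[x + 1] + 3*store(arr, 3, x)[r] != arr[0] + 1) and ((not (arr[r] != 2*r - 15)) -> store(arr, 3, 2*r - 24)[2*r - 23] + 3*store(arr, 3, 2*r - 24)[r] != arr[0] + 1).
Before the if: ((2*c <= 5 and 2*x > 2) -> store(arr, 3, x)[x + 1] + 3*store(arr, 3, x)[r] != arr[0] + 1) and ((not (2*c <= 5 and 2*x > 2)) -> ((arr[r] != 2*r - 15 -> store(arr, 3, x)[x + 1] + 3*store(arr, 3, x)[r] != arr[0] + 1) and ((not (arr[r] != 2*r - 15)) -> store(arr, 3, 2*r - 24)[2*r - 23] + 3*store(arr, 3, 2*r - 24)[r] != arr[0] + 1)))
Before assert c - 8 < 3 <-> buf[c + 3] - 2 = 3*x: (c < 11 <-> buf[c + 3] = 3*x + 2) and ((2*c <= 5 and 2*x > 2) -> store(arr, 3, x)[x + 1] + 3*store(arr, 3, x)[r] != arr[0] + 1) and ((not (2*c <= 5 and 2*x > 2)) -> ((arr[r] != 2*r - 15 -> store(arr, 3, x)[x + 1] + 3*store(arr, 3, x)[r] != arr[0] + 1) and ((not (arr[r] != 2*r - 15)) -> store(arr, 3, 2*r - 24)[2*r - 23] + 3*store(arr, 3, 2*r - 24)[r] != arr[0] + 1)))
Before skip: (c < 11 <-> buf[c + 3] = 3*x + 2) and ((2*c <= 5 and 2*x > 2) -> store(arr, 3, x)[x + 1] + 3*store(arr, 3, x)[r] != arr[0] + 1) and ((not (2*c <= 5 and 2*x > 2)) -> ((arr[r] != 2*r - 15 -> store(arr, 3, x)[x + 1] + 3*store(arr, 3, x)[r] != arr[0] + 1) and ((not (arr[r] != 2*r - 15)) -> store(arr, 3, 2*r - 24)[2*r - 23] + 3*store(arr, 3, 2*r - 24)[r] != arr[0] + 1)))
Answer: WP = (c < 11 <-> buf[c + 3] = 3*x + 2) and ((2*c <= 5 and 2*x > 2) -> store(arr, 3, x)[x + 1] + 3*store(arr, 3, x)[r] != arr[0] + 1) and ((not (2*c <= 5 and 2*x > 2)) -> ((arr[r] != 2*r - 15 -> store(arr, 3, x)[x + 1] + 3*store(arr, 3, x)[r] != arr[0] + 1) and ((not (arr[r] != 2*r - 15)) -> store(arr, 3, 2*r - 24)[2*r - 23] + 3*store(arr, 3, 2*r - 24)[r] != arr[0] + 1)))
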